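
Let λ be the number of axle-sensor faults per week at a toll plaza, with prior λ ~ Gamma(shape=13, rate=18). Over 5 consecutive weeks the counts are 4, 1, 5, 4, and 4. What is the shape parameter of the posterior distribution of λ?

31

Total count: 4 + 1 + 5 + 4 + 4 = 18.
Total exposure: 5 weeks.
Conjugate update: add total count to the shape and total exposure to the rate, giving Gamma(31, 23).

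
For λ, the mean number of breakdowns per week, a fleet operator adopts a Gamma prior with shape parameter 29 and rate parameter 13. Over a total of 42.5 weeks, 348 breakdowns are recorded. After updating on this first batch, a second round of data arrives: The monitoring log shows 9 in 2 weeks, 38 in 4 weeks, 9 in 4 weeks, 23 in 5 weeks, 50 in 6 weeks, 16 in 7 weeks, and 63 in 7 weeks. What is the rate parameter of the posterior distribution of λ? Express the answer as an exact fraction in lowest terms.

Total count 348 over total exposure 42.5 weeks.
After the first batch: Gamma(29 + 348, 13 + 42.5) = Gamma(377, 111/2).
Total count: 9 + 38 + 9 + 23 + 50 + 16 + 63 = 208.
Total exposure: 2 + 4 + 4 + 5 + 6 + 7 + 7 = 35 weeks.
After the second batch: Gamma(377 + 208, 111/2 + 35) = Gamma(585, 181/2).

181/2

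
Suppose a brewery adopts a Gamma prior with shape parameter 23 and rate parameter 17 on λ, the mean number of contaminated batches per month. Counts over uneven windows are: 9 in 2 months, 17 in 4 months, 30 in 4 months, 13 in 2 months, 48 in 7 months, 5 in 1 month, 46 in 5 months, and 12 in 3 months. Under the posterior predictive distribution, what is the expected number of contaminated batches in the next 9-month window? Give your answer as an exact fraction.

Total count: 9 + 17 + 30 + 13 + 48 + 5 + 46 + 12 = 180.
Total exposure: 2 + 4 + 4 + 2 + 7 + 1 + 5 + 3 = 28 months.
Gamma(α, β) with Poisson data over total exposure Σt gives posterior Gamma(α+Σx, β+Σt) = Gamma(203, 45).
Predictive mean over a 9-month window = T·E[λ|data] = 9·203/45 = 203/5.

203/5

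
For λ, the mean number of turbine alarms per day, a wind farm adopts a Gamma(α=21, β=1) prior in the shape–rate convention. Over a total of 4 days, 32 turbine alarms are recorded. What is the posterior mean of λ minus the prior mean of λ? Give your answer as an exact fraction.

-52/5

Total count 32 over total exposure 4 days.
Gamma(α, β) with Poisson data over total exposure Σt gives posterior Gamma(α+Σx, β+Σt) = Gamma(53, 5).
Posterior mean = 53/5 = 53/5; prior mean = 21/1 = 21. Difference = 53/5 − 21 = -52/5.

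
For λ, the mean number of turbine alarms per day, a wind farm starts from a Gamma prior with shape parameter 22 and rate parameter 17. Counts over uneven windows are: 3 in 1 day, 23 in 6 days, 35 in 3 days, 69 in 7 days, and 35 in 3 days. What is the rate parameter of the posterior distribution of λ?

Total count: 3 + 23 + 35 + 69 + 35 = 165.
Total exposure: 1 + 6 + 3 + 7 + 3 = 20 days.
Posterior: α' = 22 + 165 = 187, β' = 17 + 20 = 37.

37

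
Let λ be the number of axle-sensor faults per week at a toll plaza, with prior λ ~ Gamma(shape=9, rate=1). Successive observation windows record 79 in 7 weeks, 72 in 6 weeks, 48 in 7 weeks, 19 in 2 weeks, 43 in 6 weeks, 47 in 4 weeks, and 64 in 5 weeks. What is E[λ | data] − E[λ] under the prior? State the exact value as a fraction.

39/38

Total count: 79 + 72 + 48 + 19 + 43 + 47 + 64 = 372.
Total exposure: 7 + 6 + 7 + 2 + 6 + 4 + 5 = 37 weeks.
Gamma(α, β) with Poisson data over total exposure Σt gives posterior Gamma(α+Σx, β+Σt) = Gamma(381, 38).
Posterior mean = 381/38 = 381/38; prior mean = 9/1 = 9. Difference = 381/38 − 9 = 39/38.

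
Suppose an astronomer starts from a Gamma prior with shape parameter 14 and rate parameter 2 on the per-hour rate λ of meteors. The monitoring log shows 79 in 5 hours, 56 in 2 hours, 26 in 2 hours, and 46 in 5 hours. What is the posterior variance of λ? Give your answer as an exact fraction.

Total count: 79 + 56 + 26 + 46 = 207.
Total exposure: 5 + 2 + 2 + 5 = 14 hours.
Posterior: α' = 14 + 207 = 221, β' = 2 + 14 = 16.
Posterior variance = α'/β'² = 221/256.

221/256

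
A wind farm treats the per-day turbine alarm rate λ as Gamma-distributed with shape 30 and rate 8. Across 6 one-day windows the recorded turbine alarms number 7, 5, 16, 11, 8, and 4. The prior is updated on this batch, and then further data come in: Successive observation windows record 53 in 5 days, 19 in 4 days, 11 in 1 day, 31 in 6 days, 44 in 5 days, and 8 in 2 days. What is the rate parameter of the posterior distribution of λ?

Total count: 7 + 5 + 16 + 11 + 8 + 4 = 51.
Total exposure: 6 days.
After the first batch: Gamma(30 + 51, 8 + 6) = Gamma(81, 14).
Total count: 53 + 19 + 11 + 31 + 44 + 8 = 166.
Total exposure: 5 + 4 + 1 + 6 + 5 + 2 = 23 days.
After the second batch: Gamma(81 + 166, 14 + 23) = Gamma(247, 37).

37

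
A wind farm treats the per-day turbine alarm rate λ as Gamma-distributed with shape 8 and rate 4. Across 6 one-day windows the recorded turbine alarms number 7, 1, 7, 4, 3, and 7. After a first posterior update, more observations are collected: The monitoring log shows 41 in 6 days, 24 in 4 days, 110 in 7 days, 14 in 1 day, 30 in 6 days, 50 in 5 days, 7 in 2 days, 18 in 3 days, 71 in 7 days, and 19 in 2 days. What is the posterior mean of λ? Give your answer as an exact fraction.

421/53

Total count: 7 + 1 + 7 + 4 + 3 + 7 = 29.
Total exposure: 6 days.
After the first batch: Gamma(8 + 29, 4 + 6) = Gamma(37, 10).
Total count: 41 + 24 + 110 + 14 + 30 + 50 + 7 + 18 + 71 + 19 = 384.
Total exposure: 6 + 4 + 7 + 1 + 6 + 5 + 2 + 3 + 7 + 2 = 43 days.
After the second batch: Gamma(37 + 384, 10 + 43) = Gamma(421, 53).
Posterior mean = α'/β' = 421/53.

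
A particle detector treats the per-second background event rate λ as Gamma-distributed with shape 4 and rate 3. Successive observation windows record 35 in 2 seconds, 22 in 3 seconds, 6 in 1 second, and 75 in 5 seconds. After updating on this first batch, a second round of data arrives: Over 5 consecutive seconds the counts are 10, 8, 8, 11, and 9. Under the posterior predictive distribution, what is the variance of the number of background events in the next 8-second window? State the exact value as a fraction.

Total count: 35 + 22 + 6 + 75 = 138.
Total exposure: 2 + 3 + 1 + 5 = 11 seconds.
After the first batch: Gamma(4 + 138, 3 + 11) = Gamma(142, 14).
Total count: 10 + 8 + 8 + 11 + 9 = 46.
Total exposure: 5 seconds.
After the second batch: Gamma(142 + 46, 14 + 5) = Gamma(188, 19).
The posterior predictive for a window of length T is Negative Binomial with variance T·α'·(β'+T)/β'² = 8·188·27/361 = 40608/361.

40608/361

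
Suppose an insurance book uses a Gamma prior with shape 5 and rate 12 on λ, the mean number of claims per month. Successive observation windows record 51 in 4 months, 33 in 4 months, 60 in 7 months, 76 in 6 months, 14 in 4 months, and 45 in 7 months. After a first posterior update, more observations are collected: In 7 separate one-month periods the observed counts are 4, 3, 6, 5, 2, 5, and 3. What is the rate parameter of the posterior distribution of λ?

Total count: 51 + 33 + 60 + 76 + 14 + 45 = 279.
Total exposure: 4 + 4 + 7 + 6 + 4 + 7 = 32 months.
After the first batch: Gamma(5 + 279, 12 + 32) = Gamma(284, 44).
Total count: 4 + 3 + 6 + 5 + 2 + 5 + 3 = 28.
Total exposure: 7 months.
After the second batch: Gamma(284 + 28, 44 + 7) = Gamma(312, 51).

51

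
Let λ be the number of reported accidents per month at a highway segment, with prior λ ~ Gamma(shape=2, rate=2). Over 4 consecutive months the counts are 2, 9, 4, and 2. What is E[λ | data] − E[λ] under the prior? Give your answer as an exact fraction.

13/6

Total count: 2 + 9 + 4 + 2 = 17.
Total exposure: 4 months.
By Gamma–Poisson conjugacy, the posterior is Gamma(α + Σx, β + Σt) = Gamma(2 + 17, 2 + 4) = Gamma(19, 6).
Posterior mean = 19/6 = 19/6; prior mean = 2/2 = 1. Difference = 19/6 − 1 = 13/6.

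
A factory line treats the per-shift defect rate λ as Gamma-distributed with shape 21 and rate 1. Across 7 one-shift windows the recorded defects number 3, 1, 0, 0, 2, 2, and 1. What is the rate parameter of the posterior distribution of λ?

8

Total count: 3 + 1 + 0 + 0 + 2 + 2 + 1 = 9.
Total exposure: 7 shifts.
Conjugate update: add total count to the shape and total exposure to the rate, giving Gamma(30, 8).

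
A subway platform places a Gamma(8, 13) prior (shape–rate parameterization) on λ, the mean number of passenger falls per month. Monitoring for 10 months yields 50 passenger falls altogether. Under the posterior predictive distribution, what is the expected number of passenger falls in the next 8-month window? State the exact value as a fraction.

464/23

Total count 50 over total exposure 10 months.
By Gamma–Poisson conjugacy, the posterior is Gamma(α + Σx, β + Σt) = Gamma(8 + 50, 13 + 10) = Gamma(58, 23).
Predictive mean over an 8-month window = T·E[λ|data] = 8·58/23 = 464/23.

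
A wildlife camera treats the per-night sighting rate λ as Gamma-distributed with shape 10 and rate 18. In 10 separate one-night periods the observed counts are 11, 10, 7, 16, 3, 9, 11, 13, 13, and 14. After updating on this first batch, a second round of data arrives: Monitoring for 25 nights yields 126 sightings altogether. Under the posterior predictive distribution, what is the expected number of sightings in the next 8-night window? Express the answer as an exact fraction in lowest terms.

Total count: 11 + 10 + 7 + 16 + 3 + 9 + 11 + 13 + 13 + 14 = 107.
Total exposure: 10 nights.
After the first batch: Gamma(10 + 107, 18 + 10) = Gamma(117, 28).
Total count 126 over total exposure 25 nights.
After the second batch: Gamma(117 + 126, 28 + 25) = Gamma(243, 53).
Predictive mean over an 8-night window = T·E[λ|data] = 8·243/53 = 1944/53.

1944/53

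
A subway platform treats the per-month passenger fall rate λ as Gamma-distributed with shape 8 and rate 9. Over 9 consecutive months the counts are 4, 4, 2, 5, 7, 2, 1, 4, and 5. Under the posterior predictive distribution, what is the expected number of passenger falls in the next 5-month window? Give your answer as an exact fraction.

Total count: 4 + 4 + 2 + 5 + 7 + 2 + 1 + 4 + 5 = 34.
Total exposure: 9 months.
By Gamma–Poisson conjugacy, the posterior is Gamma(α + Σx, β + Σt) = Gamma(8 + 34, 9 + 9) = Gamma(42, 18).
Predictive mean over a 5-month window = T·E[λ|data] = 5·42/18 = 35/3.

35/3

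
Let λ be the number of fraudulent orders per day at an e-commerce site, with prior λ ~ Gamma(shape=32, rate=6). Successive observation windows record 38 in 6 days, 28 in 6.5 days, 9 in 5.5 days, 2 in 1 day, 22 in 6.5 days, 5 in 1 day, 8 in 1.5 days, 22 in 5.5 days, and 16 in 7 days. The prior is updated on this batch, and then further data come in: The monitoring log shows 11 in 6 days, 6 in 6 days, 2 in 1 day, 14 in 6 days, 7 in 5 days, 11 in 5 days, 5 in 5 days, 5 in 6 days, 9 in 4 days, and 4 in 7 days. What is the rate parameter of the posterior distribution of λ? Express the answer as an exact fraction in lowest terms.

195/2

Total count: 38 + 28 + 9 + 2 + 22 + 5 + 8 + 22 + 16 = 150.
Total exposure: 6 + 6.5 + 5.5 + 1 + 6.5 + 1 + 1.5 + 5.5 + 7 = 40.5 days.
After the first batch: Gamma(32 + 150, 6 + 40.5) = Gamma(182, 93/2).
Total count: 11 + 6 + 2 + 14 + 7 + 11 + 5 + 5 + 9 + 4 = 74.
Total exposure: 6 + 6 + 1 + 6 + 5 + 5 + 5 + 6 + 4 + 7 = 51 days.
After the second batch: Gamma(182 + 74, 93/2 + 51) = Gamma(256, 195/2).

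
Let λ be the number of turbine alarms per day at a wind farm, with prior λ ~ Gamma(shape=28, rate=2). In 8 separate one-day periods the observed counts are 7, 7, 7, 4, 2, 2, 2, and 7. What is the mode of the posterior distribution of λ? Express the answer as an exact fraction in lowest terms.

13/2

Total count: 7 + 7 + 7 + 4 + 2 + 2 + 2 + 7 = 38.
Total exposure: 8 days.
Gamma(α, β) with Poisson data over total exposure Σt gives posterior Gamma(α+Σx, β+Σt) = Gamma(66, 10).
Posterior mode = (α'−1)/β' = 65/10 = 13/2.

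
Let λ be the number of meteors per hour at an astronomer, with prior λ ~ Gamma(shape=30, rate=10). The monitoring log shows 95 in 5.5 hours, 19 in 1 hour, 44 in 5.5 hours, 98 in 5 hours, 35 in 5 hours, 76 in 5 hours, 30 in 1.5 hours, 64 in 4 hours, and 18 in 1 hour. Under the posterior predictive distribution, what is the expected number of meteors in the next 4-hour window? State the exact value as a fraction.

Total count: 95 + 19 + 44 + 98 + 35 + 76 + 30 + 64 + 18 = 479.
Total exposure: 5.5 + 1 + 5.5 + 5 + 5 + 5 + 1.5 + 4 + 1 = 33.5 hours.
Gamma(α, β) with Poisson data over total exposure Σt gives posterior Gamma(α+Σx, β+Σt) = Gamma(509, 87/2).
Predictive mean over a 4-hour window = T·E[λ|data] = 4·509/(87/2) = 4072/87.

4072/87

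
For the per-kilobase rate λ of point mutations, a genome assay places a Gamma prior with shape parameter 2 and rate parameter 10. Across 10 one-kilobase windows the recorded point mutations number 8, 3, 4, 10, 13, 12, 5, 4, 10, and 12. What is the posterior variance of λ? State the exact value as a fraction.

Total count: 8 + 3 + 4 + 10 + 13 + 12 + 5 + 4 + 10 + 12 = 81.
Total exposure: 10 kilobases.
Posterior: α' = 2 + 81 = 83, β' = 10 + 10 = 20.
Posterior variance = α'/β'² = 83/400.

83/400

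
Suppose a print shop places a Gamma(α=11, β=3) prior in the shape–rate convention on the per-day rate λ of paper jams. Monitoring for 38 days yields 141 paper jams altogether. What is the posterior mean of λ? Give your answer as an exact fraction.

Total count 141 over total exposure 38 days.
Conjugate update: add total count to the shape and total exposure to the rate, giving Gamma(152, 41).
Posterior mean = α'/β' = 152/41.

152/41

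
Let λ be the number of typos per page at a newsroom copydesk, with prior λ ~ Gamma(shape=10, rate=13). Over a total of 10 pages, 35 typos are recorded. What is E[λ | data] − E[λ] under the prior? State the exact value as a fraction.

Total count 35 over total exposure 10 pages.
By Gamma–Poisson conjugacy, the posterior is Gamma(α + Σx, β + Σt) = Gamma(10 + 35, 13 + 10) = Gamma(45, 23).
Posterior mean = 45/23 = 45/23; prior mean = 10/13 = 10/13. Difference = 45/23 − 10/13 = 355/299.

355/299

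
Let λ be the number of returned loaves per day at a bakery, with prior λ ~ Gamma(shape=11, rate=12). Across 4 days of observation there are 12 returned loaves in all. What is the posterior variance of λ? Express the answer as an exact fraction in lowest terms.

23/256

Total count 12 over total exposure 4 days.
Conjugate update: add total count to the shape and total exposure to the rate, giving Gamma(23, 16).
Posterior variance = α'/β'² = 23/256.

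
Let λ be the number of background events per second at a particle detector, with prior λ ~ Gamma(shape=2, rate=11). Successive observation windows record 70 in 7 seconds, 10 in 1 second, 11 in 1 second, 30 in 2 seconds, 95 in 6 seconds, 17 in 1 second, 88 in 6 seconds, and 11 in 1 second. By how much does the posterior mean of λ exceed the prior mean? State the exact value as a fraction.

1801/198

Total count: 70 + 10 + 11 + 30 + 95 + 17 + 88 + 11 = 332.
Total exposure: 7 + 1 + 1 + 2 + 6 + 1 + 6 + 1 = 25 seconds.
Posterior: α' = 2 + 332 = 334, β' = 11 + 25 = 36.
Posterior mean = 334/36 = 167/18; prior mean = 2/11 = 2/11. Difference = 167/18 − 2/11 = 1801/198.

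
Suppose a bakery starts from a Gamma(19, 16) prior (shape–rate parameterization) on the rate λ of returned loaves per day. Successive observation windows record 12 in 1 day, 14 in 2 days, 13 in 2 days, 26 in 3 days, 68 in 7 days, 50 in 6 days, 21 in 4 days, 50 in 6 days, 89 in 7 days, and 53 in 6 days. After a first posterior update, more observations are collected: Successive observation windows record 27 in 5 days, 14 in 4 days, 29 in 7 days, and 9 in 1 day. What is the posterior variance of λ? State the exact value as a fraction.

Total count: 12 + 14 + 13 + 26 + 68 + 50 + 21 + 50 + 89 + 53 = 396.
Total exposure: 1 + 2 + 2 + 3 + 7 + 6 + 4 + 6 + 7 + 6 = 44 days.
After the first batch: Gamma(19 + 396, 16 + 44) = Gamma(415, 60).
Total count: 27 + 14 + 29 + 9 = 79.
Total exposure: 5 + 4 + 7 + 1 = 17 days.
After the second batch: Gamma(415 + 79, 60 + 17) = Gamma(494, 77).
Posterior variance = α'/β'² = 494/5929.

494/5929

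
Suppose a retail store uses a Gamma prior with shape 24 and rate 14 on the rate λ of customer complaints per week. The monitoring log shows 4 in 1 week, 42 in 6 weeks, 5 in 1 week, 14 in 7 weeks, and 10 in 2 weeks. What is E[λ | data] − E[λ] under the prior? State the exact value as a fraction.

Total count: 4 + 42 + 5 + 14 + 10 = 75.
Total exposure: 1 + 6 + 1 + 7 + 2 = 17 weeks.
Gamma(α, β) with Poisson data over total exposure Σt gives posterior Gamma(α+Σx, β+Σt) = Gamma(99, 31).
Posterior mean = 99/31 = 99/31; prior mean = 24/14 = 12/7. Difference = 99/31 − 12/7 = 321/217.

321/217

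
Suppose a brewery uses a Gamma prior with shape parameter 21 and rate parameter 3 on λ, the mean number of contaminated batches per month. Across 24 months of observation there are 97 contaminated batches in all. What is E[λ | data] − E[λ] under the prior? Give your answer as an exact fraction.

-71/27

Total count 97 over total exposure 24 months.
Gamma(α, β) with Poisson data over total exposure Σt gives posterior Gamma(α+Σx, β+Σt) = Gamma(118, 27).
Posterior mean = 118/27 = 118/27; prior mean = 21/3 = 7. Difference = 118/27 − 7 = -71/27.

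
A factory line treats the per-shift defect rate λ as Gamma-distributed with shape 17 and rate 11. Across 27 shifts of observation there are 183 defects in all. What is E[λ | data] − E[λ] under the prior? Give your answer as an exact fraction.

777/209

Total count 183 over total exposure 27 shifts.
Gamma(α, β) with Poisson data over total exposure Σt gives posterior Gamma(α+Σx, β+Σt) = Gamma(200, 38).
Posterior mean = 200/38 = 100/19; prior mean = 17/11 = 17/11. Difference = 100/19 − 17/11 = 777/209.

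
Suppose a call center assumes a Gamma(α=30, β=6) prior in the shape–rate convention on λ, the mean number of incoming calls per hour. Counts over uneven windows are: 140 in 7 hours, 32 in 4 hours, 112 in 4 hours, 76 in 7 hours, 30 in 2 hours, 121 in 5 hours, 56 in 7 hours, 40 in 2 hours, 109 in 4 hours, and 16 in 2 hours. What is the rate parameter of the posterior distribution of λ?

50

Total count: 140 + 32 + 112 + 76 + 30 + 121 + 56 + 40 + 109 + 16 = 732.
Total exposure: 7 + 4 + 4 + 7 + 2 + 5 + 7 + 2 + 4 + 2 = 44 hours.
Conjugate update: add total count to the shape and total exposure to the rate, giving Gamma(762, 50).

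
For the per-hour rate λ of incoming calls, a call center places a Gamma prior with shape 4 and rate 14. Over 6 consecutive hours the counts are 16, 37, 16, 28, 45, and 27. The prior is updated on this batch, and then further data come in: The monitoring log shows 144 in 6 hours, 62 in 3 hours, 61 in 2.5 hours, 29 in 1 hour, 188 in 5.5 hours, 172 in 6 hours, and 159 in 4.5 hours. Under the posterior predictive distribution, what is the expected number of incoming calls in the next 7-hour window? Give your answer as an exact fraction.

13832/97

Total count: 16 + 37 + 16 + 28 + 45 + 27 = 169.
Total exposure: 6 hours.
After the first batch: Gamma(4 + 169, 14 + 6) = Gamma(173, 20).
Total count: 144 + 62 + 61 + 29 + 188 + 172 + 159 = 815.
Total exposure: 6 + 3 + 2.5 + 1 + 5.5 + 6 + 4.5 = 28.5 hours.
After the second batch: Gamma(173 + 815, 20 + 28.5) = Gamma(988, 97/2).
Predictive mean over a 7-hour window = T·E[λ|data] = 7·988/(97/2) = 13832/97.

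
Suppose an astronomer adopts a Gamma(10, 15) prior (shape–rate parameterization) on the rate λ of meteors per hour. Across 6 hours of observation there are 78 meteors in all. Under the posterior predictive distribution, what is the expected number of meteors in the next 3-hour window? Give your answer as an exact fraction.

88/7

Total count 78 over total exposure 6 hours.
Conjugate update: add total count to the shape and total exposure to the rate, giving Gamma(88, 21).
Predictive mean over a 3-hour window = T·E[λ|data] = 3·88/21 = 88/7.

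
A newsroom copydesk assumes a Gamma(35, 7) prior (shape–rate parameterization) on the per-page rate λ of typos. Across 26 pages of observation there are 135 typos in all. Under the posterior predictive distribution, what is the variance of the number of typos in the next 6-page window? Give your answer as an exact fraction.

4420/121

Total count 135 over total exposure 26 pages.
By Gamma–Poisson conjugacy, the posterior is Gamma(α + Σx, β + Σt) = Gamma(35 + 135, 7 + 26) = Gamma(170, 33).
The posterior predictive for a window of length T is Negative Binomial with variance T·α'·(β'+T)/β'² = 6·170·39/1089 = 4420/121.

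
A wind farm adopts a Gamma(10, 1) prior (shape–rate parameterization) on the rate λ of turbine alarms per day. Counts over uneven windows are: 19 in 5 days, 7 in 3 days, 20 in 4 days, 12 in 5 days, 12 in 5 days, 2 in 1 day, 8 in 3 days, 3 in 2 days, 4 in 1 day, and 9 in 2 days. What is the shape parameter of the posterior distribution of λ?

Total count: 19 + 7 + 20 + 12 + 12 + 2 + 8 + 3 + 4 + 9 = 96.
Total exposure: 5 + 3 + 4 + 5 + 5 + 1 + 3 + 2 + 1 + 2 = 31 days.
By Gamma–Poisson conjugacy, the posterior is Gamma(α + Σx, β + Σt) = Gamma(10 + 96, 1 + 31) = Gamma(106, 32).

106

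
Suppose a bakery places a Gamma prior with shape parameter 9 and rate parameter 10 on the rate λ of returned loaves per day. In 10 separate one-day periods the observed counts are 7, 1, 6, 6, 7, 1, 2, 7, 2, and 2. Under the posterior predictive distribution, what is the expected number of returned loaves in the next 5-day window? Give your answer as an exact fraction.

Total count: 7 + 1 + 6 + 6 + 7 + 1 + 2 + 7 + 2 + 2 = 41.
Total exposure: 10 days.
Conjugate update: add total count to the shape and total exposure to the rate, giving Gamma(50, 20).
Predictive mean over a 5-day window = T·E[λ|data] = 5·50/20 = 25/2.

25/2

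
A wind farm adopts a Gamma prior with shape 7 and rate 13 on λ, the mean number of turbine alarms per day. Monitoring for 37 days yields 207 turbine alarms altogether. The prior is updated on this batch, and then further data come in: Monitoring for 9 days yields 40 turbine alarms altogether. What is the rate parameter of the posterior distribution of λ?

59

Total count 207 over total exposure 37 days.
After the first batch: Gamma(7 + 207, 13 + 37) = Gamma(214, 50).
Total count 40 over total exposure 9 days.
After the second batch: Gamma(214 + 40, 50 + 9) = Gamma(254, 59).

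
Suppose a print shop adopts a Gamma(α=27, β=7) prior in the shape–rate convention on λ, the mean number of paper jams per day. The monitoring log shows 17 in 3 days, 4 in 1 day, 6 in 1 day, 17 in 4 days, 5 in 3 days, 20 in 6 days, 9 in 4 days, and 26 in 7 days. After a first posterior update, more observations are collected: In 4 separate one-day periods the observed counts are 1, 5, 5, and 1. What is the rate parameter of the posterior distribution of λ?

40

Total count: 17 + 4 + 6 + 17 + 5 + 20 + 9 + 26 = 104.
Total exposure: 3 + 1 + 1 + 4 + 3 + 6 + 4 + 7 = 29 days.
After the first batch: Gamma(27 + 104, 7 + 29) = Gamma(131, 36).
Total count: 1 + 5 + 5 + 1 = 12.
Total exposure: 4 days.
After the second batch: Gamma(131 + 12, 36 + 4) = Gamma(143, 40).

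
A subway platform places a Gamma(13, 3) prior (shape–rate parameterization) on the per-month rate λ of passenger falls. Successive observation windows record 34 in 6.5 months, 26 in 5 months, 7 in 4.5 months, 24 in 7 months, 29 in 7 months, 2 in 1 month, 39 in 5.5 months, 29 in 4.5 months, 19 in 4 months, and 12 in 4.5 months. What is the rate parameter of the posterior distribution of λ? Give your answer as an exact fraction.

Total count: 34 + 26 + 7 + 24 + 29 + 2 + 39 + 29 + 19 + 12 = 221.
Total exposure: 6.5 + 5 + 4.5 + 7 + 7 + 1 + 5.5 + 4.5 + 4 + 4.5 = 49.5 months.
Conjugate update: add total count to the shape and total exposure to the rate, giving Gamma(234, 105/2).

105/2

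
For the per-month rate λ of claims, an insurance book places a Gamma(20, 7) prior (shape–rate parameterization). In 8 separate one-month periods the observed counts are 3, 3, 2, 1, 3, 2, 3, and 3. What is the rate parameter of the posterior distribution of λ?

15

Total count: 3 + 3 + 2 + 1 + 3 + 2 + 3 + 3 = 20.
Total exposure: 8 months.
Conjugate update: add total count to the shape and total exposure to the rate, giving Gamma(40, 15).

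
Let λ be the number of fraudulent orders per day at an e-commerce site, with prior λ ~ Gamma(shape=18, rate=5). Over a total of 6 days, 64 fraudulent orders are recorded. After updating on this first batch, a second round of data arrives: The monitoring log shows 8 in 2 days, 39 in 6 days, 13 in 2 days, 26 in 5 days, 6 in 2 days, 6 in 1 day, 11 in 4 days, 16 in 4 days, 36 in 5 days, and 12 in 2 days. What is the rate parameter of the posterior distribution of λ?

Total count 64 over total exposure 6 days.
After the first batch: Gamma(18 + 64, 5 + 6) = Gamma(82, 11).
Total count: 8 + 39 + 13 + 26 + 6 + 6 + 11 + 16 + 36 + 12 = 173.
Total exposure: 2 + 6 + 2 + 5 + 2 + 1 + 4 + 4 + 5 + 2 = 33 days.
After the second batch: Gamma(82 + 173, 11 + 33) = Gamma(255, 44).

44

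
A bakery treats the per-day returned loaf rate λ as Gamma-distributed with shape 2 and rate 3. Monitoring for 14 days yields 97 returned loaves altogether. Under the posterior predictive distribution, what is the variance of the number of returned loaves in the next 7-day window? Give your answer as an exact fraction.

Total count 97 over total exposure 14 days.
Gamma(α, β) with Poisson data over total exposure Σt gives posterior Gamma(α+Σx, β+Σt) = Gamma(99, 17).
The posterior predictive for a window of length T is Negative Binomial with variance T·α'·(β'+T)/β'² = 7·99·24/289 = 16632/289.

16632/289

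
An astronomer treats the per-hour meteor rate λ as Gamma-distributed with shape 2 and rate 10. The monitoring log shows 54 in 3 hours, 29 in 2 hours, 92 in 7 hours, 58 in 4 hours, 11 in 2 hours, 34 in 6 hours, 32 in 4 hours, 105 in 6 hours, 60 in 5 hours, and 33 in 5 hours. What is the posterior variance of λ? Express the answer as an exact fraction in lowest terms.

85/486

Total count: 54 + 29 + 92 + 58 + 11 + 34 + 32 + 105 + 60 + 33 = 508.
Total exposure: 3 + 2 + 7 + 4 + 2 + 6 + 4 + 6 + 5 + 5 = 44 hours.
By Gamma–Poisson conjugacy, the posterior is Gamma(α + Σx, β + Σt) = Gamma(2 + 508, 10 + 44) = Gamma(510, 54).
Posterior variance = α'/β'² = 510/2916 = 85/486.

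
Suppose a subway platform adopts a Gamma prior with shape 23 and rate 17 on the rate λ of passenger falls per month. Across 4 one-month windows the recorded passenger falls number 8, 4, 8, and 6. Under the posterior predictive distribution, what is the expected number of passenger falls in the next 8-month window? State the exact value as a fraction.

Total count: 8 + 4 + 8 + 6 = 26.
Total exposure: 4 months.
Conjugate update: add total count to the shape and total exposure to the rate, giving Gamma(49, 21).
Predictive mean over an 8-month window = T·E[λ|data] = 8·49/21 = 56/3.

56/3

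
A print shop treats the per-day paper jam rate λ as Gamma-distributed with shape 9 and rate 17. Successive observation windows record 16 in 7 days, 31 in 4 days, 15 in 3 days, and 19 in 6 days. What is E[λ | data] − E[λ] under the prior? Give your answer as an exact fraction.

1197/629

Total count: 16 + 31 + 15 + 19 = 81.
Total exposure: 7 + 4 + 3 + 6 = 20 days.
Gamma(α, β) with Poisson data over total exposure Σt gives posterior Gamma(α+Σx, β+Σt) = Gamma(90, 37).
Posterior mean = 90/37 = 90/37; prior mean = 9/17 = 9/17. Difference = 90/37 − 9/17 = 1197/629.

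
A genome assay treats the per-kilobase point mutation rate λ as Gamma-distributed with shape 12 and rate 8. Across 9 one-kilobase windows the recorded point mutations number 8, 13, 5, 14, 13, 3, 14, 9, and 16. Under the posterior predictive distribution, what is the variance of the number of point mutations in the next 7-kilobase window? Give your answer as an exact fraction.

17976/289

Total count: 8 + 13 + 5 + 14 + 13 + 3 + 14 + 9 + 16 = 95.
Total exposure: 9 kilobases.
Conjugate update: add total count to the shape and total exposure to the rate, giving Gamma(107, 17).
The posterior predictive for a window of length T is Negative Binomial with variance T·α'·(β'+T)/β'² = 7·107·24/289 = 17976/289.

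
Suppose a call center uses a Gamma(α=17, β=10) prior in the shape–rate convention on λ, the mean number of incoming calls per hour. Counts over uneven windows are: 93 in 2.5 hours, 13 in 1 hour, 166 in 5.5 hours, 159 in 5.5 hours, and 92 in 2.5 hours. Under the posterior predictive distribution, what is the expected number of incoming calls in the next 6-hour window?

120

Total count: 93 + 13 + 166 + 159 + 92 = 523.
Total exposure: 2.5 + 1 + 5.5 + 5.5 + 2.5 = 17 hours.
Gamma(α, β) with Poisson data over total exposure Σt gives posterior Gamma(α+Σx, β+Σt) = Gamma(540, 27).
Predictive mean over a 6-hour window = T·E[λ|data] = 6·540/27 = 120.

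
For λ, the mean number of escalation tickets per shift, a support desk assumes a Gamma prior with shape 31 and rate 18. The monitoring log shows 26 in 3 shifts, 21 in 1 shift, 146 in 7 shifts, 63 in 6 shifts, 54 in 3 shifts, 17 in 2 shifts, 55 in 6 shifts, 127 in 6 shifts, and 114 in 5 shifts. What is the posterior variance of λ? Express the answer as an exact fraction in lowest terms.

Total count: 26 + 21 + 146 + 63 + 54 + 17 + 55 + 127 + 114 = 623.
Total exposure: 3 + 1 + 7 + 6 + 3 + 2 + 6 + 6 + 5 = 39 shifts.
Gamma(α, β) with Poisson data over total exposure Σt gives posterior Gamma(α+Σx, β+Σt) = Gamma(654, 57).
Posterior variance = α'/β'² = 654/3249 = 218/1083.

218/1083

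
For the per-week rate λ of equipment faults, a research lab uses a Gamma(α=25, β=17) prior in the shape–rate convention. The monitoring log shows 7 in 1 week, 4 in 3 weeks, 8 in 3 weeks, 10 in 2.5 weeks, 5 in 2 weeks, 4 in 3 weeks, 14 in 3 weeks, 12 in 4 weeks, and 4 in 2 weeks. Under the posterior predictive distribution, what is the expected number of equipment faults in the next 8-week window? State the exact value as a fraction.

Total count: 7 + 4 + 8 + 10 + 5 + 4 + 14 + 12 + 4 = 68.
Total exposure: 1 + 3 + 3 + 2.5 + 2 + 3 + 3 + 4 + 2 = 23.5 weeks.
Gamma(α, β) with Poisson data over total exposure Σt gives posterior Gamma(α+Σx, β+Σt) = Gamma(93, 81/2).
Predictive mean over an 8-week window = T·E[λ|data] = 8·93/(81/2) = 496/27.

496/27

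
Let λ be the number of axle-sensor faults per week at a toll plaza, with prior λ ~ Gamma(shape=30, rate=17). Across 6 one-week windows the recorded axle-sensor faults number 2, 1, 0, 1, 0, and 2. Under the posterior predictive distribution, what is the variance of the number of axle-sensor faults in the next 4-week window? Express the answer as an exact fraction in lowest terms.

3888/529

Total count: 2 + 1 + 0 + 1 + 0 + 2 = 6.
Total exposure: 6 weeks.
The Gamma prior is conjugate for the Poisson rate, so λ | data ~ Gamma(30+6, 17+6) = Gamma(36, 23).
The posterior predictive for a window of length T is Negative Binomial with variance T·α'·(β'+T)/β'² = 4·36·27/529 = 3888/529.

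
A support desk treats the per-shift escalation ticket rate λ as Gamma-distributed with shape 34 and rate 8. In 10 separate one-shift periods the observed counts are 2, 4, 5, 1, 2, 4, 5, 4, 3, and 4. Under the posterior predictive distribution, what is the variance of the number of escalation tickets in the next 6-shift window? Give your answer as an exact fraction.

Total count: 2 + 4 + 5 + 1 + 2 + 4 + 5 + 4 + 3 + 4 = 34.
Total exposure: 10 shifts.
Gamma(α, β) with Poisson data over total exposure Σt gives posterior Gamma(α+Σx, β+Σt) = Gamma(68, 18).
The posterior predictive for a window of length T is Negative Binomial with variance T·α'·(β'+T)/β'² = 6·68·24/324 = 272/9.

272/9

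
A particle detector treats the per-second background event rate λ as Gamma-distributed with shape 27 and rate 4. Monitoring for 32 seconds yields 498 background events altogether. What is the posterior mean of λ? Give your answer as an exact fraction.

175/12

Total count 498 over total exposure 32 seconds.
By Gamma–Poisson conjugacy, the posterior is Gamma(α + Σx, β + Σt) = Gamma(27 + 498, 4 + 32) = Gamma(525, 36).
Posterior mean = α'/β' = 525/36 = 175/12.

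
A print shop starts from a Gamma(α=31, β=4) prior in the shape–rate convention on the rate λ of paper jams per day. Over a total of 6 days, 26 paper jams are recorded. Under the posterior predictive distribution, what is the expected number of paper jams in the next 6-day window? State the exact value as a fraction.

171/5

Total count 26 over total exposure 6 days.
Conjugate update: add total count to the shape and total exposure to the rate, giving Gamma(57, 10).
Predictive mean over a 6-day window = T·E[λ|data] = 6·57/10 = 171/5.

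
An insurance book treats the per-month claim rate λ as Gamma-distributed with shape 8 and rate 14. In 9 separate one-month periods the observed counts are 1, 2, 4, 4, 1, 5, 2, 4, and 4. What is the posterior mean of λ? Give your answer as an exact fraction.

Total count: 1 + 2 + 4 + 4 + 1 + 5 + 2 + 4 + 4 = 27.
Total exposure: 9 months.
Posterior: α' = 8 + 27 = 35, β' = 14 + 9 = 23.
Posterior mean = α'/β' = 35/23.

35/23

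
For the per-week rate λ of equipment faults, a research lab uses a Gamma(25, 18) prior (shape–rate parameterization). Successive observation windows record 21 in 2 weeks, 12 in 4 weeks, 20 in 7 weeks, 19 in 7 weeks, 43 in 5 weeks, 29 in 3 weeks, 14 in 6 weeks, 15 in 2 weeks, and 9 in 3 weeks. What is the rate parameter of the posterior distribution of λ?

Total count: 21 + 12 + 20 + 19 + 43 + 29 + 14 + 15 + 9 = 182.
Total exposure: 2 + 4 + 7 + 7 + 5 + 3 + 6 + 2 + 3 = 39 weeks.
Posterior: α' = 25 + 182 = 207, β' = 18 + 39 = 57.

57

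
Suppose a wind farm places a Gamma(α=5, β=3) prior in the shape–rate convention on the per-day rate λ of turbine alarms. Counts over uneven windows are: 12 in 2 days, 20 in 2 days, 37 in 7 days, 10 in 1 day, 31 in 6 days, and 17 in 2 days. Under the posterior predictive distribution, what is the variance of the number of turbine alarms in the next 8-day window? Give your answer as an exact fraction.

32736/529

Total count: 12 + 20 + 37 + 10 + 31 + 17 = 127.
Total exposure: 2 + 2 + 7 + 1 + 6 + 2 = 20 days.
Conjugate update: add total count to the shape and total exposure to the rate, giving Gamma(132, 23).
The posterior predictive for a window of length T is Negative Binomial with variance T·α'·(β'+T)/β'² = 8·132·31/529 = 32736/529.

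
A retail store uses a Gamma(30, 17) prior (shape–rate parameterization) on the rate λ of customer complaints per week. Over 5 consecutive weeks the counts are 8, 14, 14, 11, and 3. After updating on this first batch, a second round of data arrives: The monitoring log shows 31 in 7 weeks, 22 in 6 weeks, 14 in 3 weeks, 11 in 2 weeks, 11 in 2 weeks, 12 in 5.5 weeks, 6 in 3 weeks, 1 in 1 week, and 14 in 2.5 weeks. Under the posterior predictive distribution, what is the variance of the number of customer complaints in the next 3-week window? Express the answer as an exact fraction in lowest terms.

Total count: 8 + 14 + 14 + 11 + 3 = 50.
Total exposure: 5 weeks.
After the first batch: Gamma(30 + 50, 17 + 5) = Gamma(80, 22).
Total count: 31 + 22 + 14 + 11 + 11 + 12 + 6 + 1 + 14 = 122.
Total exposure: 7 + 6 + 3 + 2 + 2 + 5.5 + 3 + 1 + 2.5 = 32 weeks.
After the second batch: Gamma(80 + 122, 22 + 32) = Gamma(202, 54).
The posterior predictive for a window of length T is Negative Binomial with variance T·α'·(β'+T)/β'² = 3·202·57/2916 = 1919/162.

1919/162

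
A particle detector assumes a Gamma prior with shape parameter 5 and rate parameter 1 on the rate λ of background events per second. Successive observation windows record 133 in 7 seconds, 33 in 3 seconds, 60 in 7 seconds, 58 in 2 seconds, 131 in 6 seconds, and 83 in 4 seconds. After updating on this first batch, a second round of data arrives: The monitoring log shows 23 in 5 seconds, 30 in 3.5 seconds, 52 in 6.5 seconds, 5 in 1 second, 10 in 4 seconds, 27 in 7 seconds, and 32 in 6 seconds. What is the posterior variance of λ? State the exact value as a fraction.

Total count: 133 + 33 + 60 + 58 + 131 + 83 = 498.
Total exposure: 7 + 3 + 7 + 2 + 6 + 4 = 29 seconds.
After the first batch: Gamma(5 + 498, 1 + 29) = Gamma(503, 30).
Total count: 23 + 30 + 52 + 5 + 10 + 27 + 32 = 179.
Total exposure: 5 + 3.5 + 6.5 + 1 + 4 + 7 + 6 = 33 seconds.
After the second batch: Gamma(503 + 179, 30 + 33) = Gamma(682, 63).
Posterior variance = α'/β'² = 682/3969.

682/3969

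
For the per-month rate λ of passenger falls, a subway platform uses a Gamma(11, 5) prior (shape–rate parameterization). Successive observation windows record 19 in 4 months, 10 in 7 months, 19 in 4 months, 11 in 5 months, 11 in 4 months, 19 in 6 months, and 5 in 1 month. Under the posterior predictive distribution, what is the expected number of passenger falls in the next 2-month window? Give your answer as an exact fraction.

Total count: 19 + 10 + 19 + 11 + 11 + 19 + 5 = 94.
Total exposure: 4 + 7 + 4 + 5 + 4 + 6 + 1 = 31 months.
Conjugate update: add total count to the shape and total exposure to the rate, giving Gamma(105, 36).
Predictive mean over a 2-month window = T·E[λ|data] = 2·105/36 = 35/6.

35/6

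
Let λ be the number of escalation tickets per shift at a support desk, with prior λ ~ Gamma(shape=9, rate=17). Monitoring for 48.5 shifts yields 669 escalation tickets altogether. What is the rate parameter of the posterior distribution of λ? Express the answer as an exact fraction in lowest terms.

Total count 669 over total exposure 48.5 shifts.
Gamma(α, β) with Poisson data over total exposure Σt gives posterior Gamma(α+Σx, β+Σt) = Gamma(678, 131/2).

131/2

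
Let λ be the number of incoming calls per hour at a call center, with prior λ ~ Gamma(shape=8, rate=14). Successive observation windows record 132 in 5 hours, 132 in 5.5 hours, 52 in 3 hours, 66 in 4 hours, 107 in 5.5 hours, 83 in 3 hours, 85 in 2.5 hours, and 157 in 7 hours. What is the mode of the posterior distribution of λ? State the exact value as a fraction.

Total count: 132 + 132 + 52 + 66 + 107 + 83 + 85 + 157 = 814.
Total exposure: 5 + 5.5 + 3 + 4 + 5.5 + 3 + 2.5 + 7 = 35.5 hours.
The Gamma prior is conjugate for the Poisson rate, so λ | data ~ Gamma(8+814, 14+35.5) = Gamma(822, 99/2).
Posterior mode = (α'−1)/β' = 821/(99/2) = 1642/99.

1642/99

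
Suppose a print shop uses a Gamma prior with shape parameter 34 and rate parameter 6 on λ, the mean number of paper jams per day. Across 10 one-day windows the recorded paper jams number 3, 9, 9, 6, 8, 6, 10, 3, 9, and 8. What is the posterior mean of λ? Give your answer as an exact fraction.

Total count: 3 + 9 + 9 + 6 + 8 + 6 + 10 + 3 + 9 + 8 = 71.
Total exposure: 10 days.
The Gamma prior is conjugate for the Poisson rate, so λ | data ~ Gamma(34+71, 6+10) = Gamma(105, 16).
Posterior mean = α'/β' = 105/16.

105/16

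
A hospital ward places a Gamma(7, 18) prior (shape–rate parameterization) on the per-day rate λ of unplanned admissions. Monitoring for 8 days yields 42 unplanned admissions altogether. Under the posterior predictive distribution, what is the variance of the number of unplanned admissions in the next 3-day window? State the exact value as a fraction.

Total count 42 over total exposure 8 days.
By Gamma–Poisson conjugacy, the posterior is Gamma(α + Σx, β + Σt) = Gamma(7 + 42, 18 + 8) = Gamma(49, 26).
The posterior predictive for a window of length T is Negative Binomial with variance T·α'·(β'+T)/β'² = 3·49·29/676 = 4263/676.

4263/676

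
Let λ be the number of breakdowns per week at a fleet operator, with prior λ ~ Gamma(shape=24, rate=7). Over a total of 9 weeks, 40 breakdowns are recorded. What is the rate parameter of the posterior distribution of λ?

Total count 40 over total exposure 9 weeks.
The Gamma prior is conjugate for the Poisson rate, so λ | data ~ Gamma(24+40, 7+9) = Gamma(64, 16).

16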